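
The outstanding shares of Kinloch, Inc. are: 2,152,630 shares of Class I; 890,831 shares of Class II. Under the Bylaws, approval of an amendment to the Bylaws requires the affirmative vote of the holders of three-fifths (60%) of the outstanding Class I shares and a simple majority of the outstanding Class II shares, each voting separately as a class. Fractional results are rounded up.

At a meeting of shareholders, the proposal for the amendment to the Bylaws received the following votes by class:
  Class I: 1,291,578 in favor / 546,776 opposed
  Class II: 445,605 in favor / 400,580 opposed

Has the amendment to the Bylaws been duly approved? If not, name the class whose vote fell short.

Class I: 3/5 of 2152630 = 1291578; 1,291,578 required, 1,291,578 in favor — approved.
Class II: a majority of 890831 is 445416; 445,416 required, 445,605 in favor — approved.

Approved — every class gave the required vote.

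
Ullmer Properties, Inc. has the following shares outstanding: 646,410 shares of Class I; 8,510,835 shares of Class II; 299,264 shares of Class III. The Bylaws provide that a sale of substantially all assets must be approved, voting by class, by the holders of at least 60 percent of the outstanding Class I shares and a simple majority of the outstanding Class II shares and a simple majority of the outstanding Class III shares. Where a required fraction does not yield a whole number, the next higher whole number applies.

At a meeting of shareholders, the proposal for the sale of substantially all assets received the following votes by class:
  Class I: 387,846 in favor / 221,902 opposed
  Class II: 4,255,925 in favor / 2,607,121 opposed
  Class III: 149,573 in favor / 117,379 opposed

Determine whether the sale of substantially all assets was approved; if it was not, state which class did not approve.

Class I: 3/5 of 646410 = 387846; 387,846 required, 387,846 in favor — approved.
Class II: a majority of 8510835 is 4255418; 4,255,418 required, 4,255,925 in favor — approved.
Class III: a majority of 299264 is 149633; 149,633 required, 149,573 in favor — not approved.

Not approved — the Class III shares did not give the required vote.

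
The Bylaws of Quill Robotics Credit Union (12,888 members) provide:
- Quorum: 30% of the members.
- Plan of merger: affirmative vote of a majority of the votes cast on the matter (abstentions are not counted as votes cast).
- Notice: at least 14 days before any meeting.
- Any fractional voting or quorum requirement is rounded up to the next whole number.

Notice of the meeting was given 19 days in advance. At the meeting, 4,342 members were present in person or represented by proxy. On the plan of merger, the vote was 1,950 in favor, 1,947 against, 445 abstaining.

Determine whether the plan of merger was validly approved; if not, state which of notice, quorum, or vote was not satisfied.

Valid — all requirements satisfied.

Notice: 19 days given; 14 required. Satisfied.
Quorum: 30% of 12,888 = 3,866.40, rounded up to 3,867; 4,342 present. Satisfied.
Vote: requires a majority of the votes cast (4,342 − 445 abstaining = 3,897); a majority of 3897 is 1949, so 1,949 needed; 1,950 in favor. Satisfied.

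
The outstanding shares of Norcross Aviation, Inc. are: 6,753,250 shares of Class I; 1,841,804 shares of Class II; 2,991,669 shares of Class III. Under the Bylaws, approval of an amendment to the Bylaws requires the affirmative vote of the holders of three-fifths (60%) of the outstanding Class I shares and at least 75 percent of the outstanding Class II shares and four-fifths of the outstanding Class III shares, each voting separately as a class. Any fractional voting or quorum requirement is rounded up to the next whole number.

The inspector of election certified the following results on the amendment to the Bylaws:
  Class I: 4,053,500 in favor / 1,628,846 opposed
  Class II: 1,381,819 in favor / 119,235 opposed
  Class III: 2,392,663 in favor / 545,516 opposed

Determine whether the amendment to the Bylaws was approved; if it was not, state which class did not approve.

Class I: 3/5 of 6753250 = 4051950; 4,051,950 required, 4,053,500 in favor — approved.
Class II: 3/4 of 1841804 = 1381353; 1,381,353 required, 1,381,819 in favor — approved.
Class III: 4/5 of 2991669 = 2393335.20, rounded up to 2393336; 2,393,336 required, 2,392,663 in favor — not approved.

Not approved — the Class III shares did not give the required vote.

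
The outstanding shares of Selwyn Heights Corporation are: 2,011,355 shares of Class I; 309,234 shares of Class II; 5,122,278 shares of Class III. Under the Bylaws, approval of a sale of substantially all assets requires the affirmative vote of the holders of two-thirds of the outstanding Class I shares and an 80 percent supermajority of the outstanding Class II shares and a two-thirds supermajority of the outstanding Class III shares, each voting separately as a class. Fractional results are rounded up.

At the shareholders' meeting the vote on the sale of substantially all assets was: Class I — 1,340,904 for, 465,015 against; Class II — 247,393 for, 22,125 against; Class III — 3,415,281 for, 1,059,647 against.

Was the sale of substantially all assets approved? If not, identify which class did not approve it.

Class I: 2/3 of 2011355 = 1340903.33, rounded up to 1340904; 1,340,904 required, 1,340,904 in favor — approved.
Class II: 4/5 of 309234 = 247387.20, rounded up to 247388; 247,388 required, 247,393 in favor — approved.
Class III: 2/3 of 5122278 = 3414852; 3,414,852 required, 3,415,281 in favor — approved.

Approved — every class gave the required vote.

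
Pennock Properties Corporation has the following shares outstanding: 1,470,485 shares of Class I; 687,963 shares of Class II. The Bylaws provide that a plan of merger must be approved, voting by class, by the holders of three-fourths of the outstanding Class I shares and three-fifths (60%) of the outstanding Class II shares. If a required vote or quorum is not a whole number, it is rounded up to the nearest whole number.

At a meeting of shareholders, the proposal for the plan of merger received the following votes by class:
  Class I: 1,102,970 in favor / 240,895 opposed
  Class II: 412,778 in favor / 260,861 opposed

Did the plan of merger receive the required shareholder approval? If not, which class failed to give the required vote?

Class I: 3/4 of 1470485 = 1102863.75, rounded up to 1102864; 1,102,864 required, 1,102,970 in favor — approved.
Class II: 3/5 of 687963 = 412777.80, rounded up to 412778; 412,778 required, 412,778 in favor — approved.

Approved — every class gave the required vote.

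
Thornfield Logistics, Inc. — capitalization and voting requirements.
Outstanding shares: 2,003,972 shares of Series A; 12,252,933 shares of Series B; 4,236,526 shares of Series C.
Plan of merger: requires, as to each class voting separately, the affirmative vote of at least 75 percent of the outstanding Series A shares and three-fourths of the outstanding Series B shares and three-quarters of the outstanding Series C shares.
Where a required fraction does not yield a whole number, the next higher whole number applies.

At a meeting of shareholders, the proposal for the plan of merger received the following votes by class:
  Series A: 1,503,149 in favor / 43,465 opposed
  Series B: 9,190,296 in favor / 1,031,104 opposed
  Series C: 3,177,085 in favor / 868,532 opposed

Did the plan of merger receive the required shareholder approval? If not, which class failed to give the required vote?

Series A: 3/4 of 2003972 = 1502979; 1,502,979 required, 1,503,149 in favor — approved.
Series B: 3/4 of 12252933 = 9189699.75, rounded up to 9189700; 9,189,700 required, 9,190,296 in favor — approved.
Series C: 3/4 of 4236526 = 3177394.50, rounded up to 3177395; 3,177,395 required, 3,177,085 in favor — not approved.

Not approved — the Series C shares did not give the required vote.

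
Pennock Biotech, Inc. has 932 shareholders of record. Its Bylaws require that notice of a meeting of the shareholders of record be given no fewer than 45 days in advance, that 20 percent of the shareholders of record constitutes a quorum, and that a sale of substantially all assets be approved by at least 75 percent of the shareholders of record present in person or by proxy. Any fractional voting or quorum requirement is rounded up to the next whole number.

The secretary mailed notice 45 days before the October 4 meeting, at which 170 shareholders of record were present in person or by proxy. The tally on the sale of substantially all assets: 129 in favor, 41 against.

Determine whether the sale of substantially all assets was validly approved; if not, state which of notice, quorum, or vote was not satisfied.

Notice: 45 days given; 45 required. Satisfied.
Quorum: 20% of 932 = 186.40, rounded up to 187; 170 present. Not satisfied.
Vote: requires three-fourths of those present (170); 3/4 of 170 = 127.50, rounded up to 128, so 128 needed; 129 in favor. Satisfied.

Invalid — quorum requirement not satisfied.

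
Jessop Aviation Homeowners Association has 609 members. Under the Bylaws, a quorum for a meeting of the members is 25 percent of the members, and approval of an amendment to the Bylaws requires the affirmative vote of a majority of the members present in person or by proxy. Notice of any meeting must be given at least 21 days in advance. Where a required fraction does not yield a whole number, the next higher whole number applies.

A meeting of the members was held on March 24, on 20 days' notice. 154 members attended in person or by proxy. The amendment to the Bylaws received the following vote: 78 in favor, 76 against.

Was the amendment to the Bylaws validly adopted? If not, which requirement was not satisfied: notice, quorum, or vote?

Notice: 20 days given; 21 required. Not satisfied.
Quorum: 25% of 609 = 152.25, rounded up to 153; 154 present. Satisfied.
Vote: requires a majority of those present (154); a majority of 154 is 78, so 78 needed; 78 in favor. Satisfied.

Invalid — notice requirement not satisfied.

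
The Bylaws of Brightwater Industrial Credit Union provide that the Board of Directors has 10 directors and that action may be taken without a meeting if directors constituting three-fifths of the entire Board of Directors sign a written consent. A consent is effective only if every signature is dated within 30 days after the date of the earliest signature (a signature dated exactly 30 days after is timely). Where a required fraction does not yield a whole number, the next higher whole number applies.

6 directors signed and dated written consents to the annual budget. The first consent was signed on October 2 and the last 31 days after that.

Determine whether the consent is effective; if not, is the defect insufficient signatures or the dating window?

Not effective — dating-window requirement not satisfied.

Signatures required: three-fifths of 10 — 3/5 of 10 = 6, so 6 needed; 6 signed. Sufficient.
Dating window: the latest signature is 31 days after the earliest; the limit is 30 days. Outside the window.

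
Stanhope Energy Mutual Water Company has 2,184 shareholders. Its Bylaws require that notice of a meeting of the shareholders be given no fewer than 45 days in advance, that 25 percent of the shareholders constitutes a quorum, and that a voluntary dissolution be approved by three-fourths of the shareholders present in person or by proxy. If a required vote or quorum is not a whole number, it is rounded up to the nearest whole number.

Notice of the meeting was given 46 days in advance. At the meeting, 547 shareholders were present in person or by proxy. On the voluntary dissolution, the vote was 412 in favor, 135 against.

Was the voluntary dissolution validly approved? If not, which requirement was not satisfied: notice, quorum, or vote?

Notice: 46 days given; 45 required. Satisfied.
Quorum: 25% of 2,184 = 546; 547 present. Satisfied.
Vote: requires three-fourths of those present (547); 3/4 of 547 = 410.25, rounded up to 411, so 411 needed; 412 in favor. Satisfied.

Valid — all requirements satisfied.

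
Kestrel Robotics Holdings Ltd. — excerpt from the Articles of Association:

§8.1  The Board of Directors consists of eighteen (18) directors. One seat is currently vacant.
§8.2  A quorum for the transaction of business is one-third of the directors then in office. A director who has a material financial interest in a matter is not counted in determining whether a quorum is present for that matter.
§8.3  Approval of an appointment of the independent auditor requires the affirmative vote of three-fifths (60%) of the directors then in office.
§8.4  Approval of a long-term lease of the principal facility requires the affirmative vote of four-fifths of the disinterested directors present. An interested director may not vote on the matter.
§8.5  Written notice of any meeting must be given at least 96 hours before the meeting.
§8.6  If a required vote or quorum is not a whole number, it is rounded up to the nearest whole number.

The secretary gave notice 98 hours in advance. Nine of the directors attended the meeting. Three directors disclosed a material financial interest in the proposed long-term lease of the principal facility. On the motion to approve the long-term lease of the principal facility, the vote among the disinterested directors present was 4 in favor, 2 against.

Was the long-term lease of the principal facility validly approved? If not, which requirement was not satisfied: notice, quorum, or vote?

Notice: 98 hours given; 96 required (98 ≥ 96). Satisfied.
Quorum: 9 present, but the 3 interested directors do not count, leaving 6. Quorum is 6. Satisfied.
Vote: the long-term lease of the principal facility requires four-fifths of the disinterested directors present (9 − 3 = 6). 4/5 of 6 = 4.80, rounded up to 5, so 5 affirmative votes are needed; 4 voted in favor. Not satisfied.

Invalid — vote requirement not satisfied.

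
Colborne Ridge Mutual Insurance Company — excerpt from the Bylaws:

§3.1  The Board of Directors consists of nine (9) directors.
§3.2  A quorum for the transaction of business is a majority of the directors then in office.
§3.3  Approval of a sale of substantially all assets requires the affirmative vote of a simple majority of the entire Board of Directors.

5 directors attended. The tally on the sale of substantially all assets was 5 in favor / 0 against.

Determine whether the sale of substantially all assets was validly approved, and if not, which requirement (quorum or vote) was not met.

Valid — all requirements satisfied.

Quorum: 5 present; quorum is 5. Satisfied.
Vote: the sale of substantially all assets requires a majority of the entire Board of Directors (9). A majority of 9 is 5, so 5 affirmative votes are needed; 5 voted in favor. Satisfied.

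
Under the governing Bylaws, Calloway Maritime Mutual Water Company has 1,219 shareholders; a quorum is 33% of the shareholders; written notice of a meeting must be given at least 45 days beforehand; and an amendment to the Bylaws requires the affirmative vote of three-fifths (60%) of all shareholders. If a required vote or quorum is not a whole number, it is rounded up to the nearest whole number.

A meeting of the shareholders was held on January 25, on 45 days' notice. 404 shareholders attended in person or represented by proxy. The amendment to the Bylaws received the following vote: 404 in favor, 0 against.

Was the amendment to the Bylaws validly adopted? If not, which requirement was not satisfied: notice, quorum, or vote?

Notice: 45 days given; 45 required. Satisfied.
Quorum: 33% of 1,219 = 402.27, rounded up to 403; 404 present. Satisfied.
Vote: requires three-fifths of all shareholders (1,219); 3/5 of 1219 = 731.40, rounded up to 732, so 732 needed; 404 in favor. Not satisfied.

Invalid — vote requirement not satisfied.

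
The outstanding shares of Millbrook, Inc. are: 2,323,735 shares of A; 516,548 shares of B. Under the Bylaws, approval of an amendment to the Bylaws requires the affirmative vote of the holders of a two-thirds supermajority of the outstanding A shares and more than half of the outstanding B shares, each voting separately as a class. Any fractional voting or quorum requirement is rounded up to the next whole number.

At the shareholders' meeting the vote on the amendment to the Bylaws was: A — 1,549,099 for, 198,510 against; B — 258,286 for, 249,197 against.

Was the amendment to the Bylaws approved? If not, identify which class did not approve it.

Not approved — the A shares did not give the required vote.

A: 2/3 of 2323735 = 1549156.67, rounded up to 1549157; 1,549,157 required, 1,549,099 in favor — not approved.
B: a majority of 516548 is 258275; 258,275 required, 258,286 in favor — approved.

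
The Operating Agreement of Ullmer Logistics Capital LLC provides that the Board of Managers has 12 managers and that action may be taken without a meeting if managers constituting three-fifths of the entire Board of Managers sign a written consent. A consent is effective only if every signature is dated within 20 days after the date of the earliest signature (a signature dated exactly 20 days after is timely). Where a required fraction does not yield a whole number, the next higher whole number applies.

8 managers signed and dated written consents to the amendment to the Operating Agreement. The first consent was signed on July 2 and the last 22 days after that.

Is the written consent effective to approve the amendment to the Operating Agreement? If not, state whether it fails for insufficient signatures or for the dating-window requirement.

Signatures required: three-fifths of 12 — 3/5 of 12 = 7.20, rounded up to 8, so 8 needed; 8 signed. Sufficient.
Dating window: the latest signature is 22 days after the earliest; the limit is 20 days. Outside the window.

Not effective — dating-window requirement not satisfied.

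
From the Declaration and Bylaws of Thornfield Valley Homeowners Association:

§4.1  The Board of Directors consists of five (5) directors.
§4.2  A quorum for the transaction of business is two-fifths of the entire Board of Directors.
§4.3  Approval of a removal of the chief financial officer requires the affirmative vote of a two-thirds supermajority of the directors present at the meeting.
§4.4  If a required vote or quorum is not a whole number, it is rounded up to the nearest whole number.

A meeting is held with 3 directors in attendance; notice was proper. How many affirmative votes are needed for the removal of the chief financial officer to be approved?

2

The removal of the chief financial officer requires two-thirds of the directors present (3).
2/3 of 3 = 2.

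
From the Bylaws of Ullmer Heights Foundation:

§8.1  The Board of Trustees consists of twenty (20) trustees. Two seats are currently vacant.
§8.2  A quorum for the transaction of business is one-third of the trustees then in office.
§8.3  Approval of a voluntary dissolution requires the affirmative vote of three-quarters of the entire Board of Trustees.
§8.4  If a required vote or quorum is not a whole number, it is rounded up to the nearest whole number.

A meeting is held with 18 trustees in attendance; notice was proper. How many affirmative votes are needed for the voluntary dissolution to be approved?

The voluntary dissolution requires three-fourths of the entire Board of Trustees (20).
3/4 of 20 = 15.

15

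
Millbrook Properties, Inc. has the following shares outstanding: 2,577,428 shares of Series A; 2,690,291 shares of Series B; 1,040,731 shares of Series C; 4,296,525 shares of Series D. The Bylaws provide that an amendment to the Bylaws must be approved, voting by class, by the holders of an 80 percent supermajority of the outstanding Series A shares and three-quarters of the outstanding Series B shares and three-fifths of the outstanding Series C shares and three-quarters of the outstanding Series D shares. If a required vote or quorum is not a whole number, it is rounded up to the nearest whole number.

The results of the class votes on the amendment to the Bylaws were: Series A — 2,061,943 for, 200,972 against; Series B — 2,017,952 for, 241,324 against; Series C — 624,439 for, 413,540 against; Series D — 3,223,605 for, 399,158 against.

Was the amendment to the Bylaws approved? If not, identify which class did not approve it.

Approved — every class gave the required vote.

Series A: 4/5 of 2577428 = 2061942.40, rounded up to 2061943; 2,061,943 required, 2,061,943 in favor — approved.
Series B: 3/4 of 2690291 = 2017718.25, rounded up to 2017719; 2,017,719 required, 2,017,952 in favor — approved.
Series C: 3/5 of 1040731 = 624438.60, rounded up to 624439; 624,439 required, 624,439 in favor — approved.
Series D: 3/4 of 4296525 = 3222393.75, rounded up to 3222394; 3,222,394 required, 3,223,605 in favor — approved.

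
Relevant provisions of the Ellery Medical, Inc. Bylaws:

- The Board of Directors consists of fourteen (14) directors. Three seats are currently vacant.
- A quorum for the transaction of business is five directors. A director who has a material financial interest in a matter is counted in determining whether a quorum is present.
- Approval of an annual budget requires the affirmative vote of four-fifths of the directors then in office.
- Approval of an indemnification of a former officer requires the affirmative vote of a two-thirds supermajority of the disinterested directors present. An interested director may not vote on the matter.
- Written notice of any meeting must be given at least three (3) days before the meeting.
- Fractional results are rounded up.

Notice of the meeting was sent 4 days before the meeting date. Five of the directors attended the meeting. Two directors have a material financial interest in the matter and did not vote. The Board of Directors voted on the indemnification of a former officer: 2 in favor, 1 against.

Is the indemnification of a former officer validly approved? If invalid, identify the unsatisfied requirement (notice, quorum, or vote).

Valid — all requirements satisfied.

Notice: 4 days given; 3 required (4 ≥ 3). Satisfied.
Quorum: 5 present (interested directors count toward quorum); quorum is 5. Satisfied.
Vote: the indemnification of a former officer requires two-thirds of the disinterested directors present (5 − 2 = 3). 2/3 of 3 = 2, so 2 affirmative votes are needed; 2 voted in favor. Satisfied.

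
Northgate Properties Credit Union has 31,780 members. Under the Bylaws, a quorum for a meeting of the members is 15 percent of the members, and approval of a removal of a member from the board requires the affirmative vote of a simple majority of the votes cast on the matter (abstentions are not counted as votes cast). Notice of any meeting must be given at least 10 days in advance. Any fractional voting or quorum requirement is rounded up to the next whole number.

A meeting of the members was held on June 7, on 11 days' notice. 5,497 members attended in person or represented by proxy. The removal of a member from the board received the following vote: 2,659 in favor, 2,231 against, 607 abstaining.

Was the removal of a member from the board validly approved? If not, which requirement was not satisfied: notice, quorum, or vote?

Valid — all requirements satisfied.

Notice: 11 days given; 10 required. Satisfied.
Quorum: 15% of 31,780 = 4,767; 5,497 present. Satisfied.
Vote: requires a majority of the votes cast (5,497 − 607 abstaining = 4,890); a majority of 4890 is 2446, so 2,446 needed; 2,659 in favor. Satisfied.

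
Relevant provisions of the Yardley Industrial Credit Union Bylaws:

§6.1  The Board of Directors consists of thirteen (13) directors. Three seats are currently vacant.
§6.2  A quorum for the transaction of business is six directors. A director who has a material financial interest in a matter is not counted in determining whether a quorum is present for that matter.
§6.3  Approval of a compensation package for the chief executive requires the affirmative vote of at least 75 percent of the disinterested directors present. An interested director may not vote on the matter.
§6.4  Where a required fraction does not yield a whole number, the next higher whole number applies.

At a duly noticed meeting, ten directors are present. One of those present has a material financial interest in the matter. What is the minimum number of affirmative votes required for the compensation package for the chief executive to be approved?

7

The compensation package for the chief executive requires three-fourths of the disinterested directors present (10 − 1 = 9).
3/4 of 9 = 6.75, rounded up to 7.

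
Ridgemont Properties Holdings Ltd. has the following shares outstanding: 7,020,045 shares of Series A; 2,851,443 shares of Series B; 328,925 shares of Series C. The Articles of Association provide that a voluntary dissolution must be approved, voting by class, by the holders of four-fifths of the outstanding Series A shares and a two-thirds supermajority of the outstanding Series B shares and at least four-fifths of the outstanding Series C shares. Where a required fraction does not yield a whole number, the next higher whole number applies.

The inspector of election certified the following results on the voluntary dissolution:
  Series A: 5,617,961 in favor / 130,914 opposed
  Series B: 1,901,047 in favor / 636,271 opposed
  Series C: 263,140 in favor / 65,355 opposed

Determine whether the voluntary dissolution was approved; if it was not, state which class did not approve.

Series A: 4/5 of 7020045 = 5616036; 5,616,036 required, 5,617,961 in favor — approved.
Series B: 2/3 of 2851443 = 1900962; 1,900,962 required, 1,901,047 in favor — approved.
Series C: 4/5 of 328925 = 263140; 263,140 required, 263,140 in favor — approved.

Approved — every class gave the required vote.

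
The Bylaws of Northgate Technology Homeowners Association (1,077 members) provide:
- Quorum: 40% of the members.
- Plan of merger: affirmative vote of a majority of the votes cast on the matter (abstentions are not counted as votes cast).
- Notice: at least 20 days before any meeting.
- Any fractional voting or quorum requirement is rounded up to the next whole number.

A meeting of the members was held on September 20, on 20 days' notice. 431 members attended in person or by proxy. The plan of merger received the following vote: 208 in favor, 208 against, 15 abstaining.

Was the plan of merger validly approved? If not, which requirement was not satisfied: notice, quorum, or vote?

Notice: 20 days given; 20 required. Satisfied.
Quorum: 40% of 1,077 = 430.80, rounded up to 431; 431 present. Satisfied.
Vote: requires a majority of the votes cast (431 − 15 abstaining = 416); a majority of 416 is 209, so 209 needed; 208 in favor. Not satisfied.

Invalid — vote requirement not satisfied.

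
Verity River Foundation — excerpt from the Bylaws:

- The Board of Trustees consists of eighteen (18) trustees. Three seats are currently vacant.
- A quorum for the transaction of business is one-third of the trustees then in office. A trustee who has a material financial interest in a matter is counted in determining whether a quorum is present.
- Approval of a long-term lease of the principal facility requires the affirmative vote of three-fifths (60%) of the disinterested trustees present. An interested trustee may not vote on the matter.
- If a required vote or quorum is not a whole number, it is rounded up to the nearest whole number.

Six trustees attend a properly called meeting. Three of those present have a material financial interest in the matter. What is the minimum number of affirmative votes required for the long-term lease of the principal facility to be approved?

2

The long-term lease of the principal facility requires three-fifths of the disinterested trustees present (6 − 3 = 3).
3/5 of 3 = 1.80, rounded up to 2.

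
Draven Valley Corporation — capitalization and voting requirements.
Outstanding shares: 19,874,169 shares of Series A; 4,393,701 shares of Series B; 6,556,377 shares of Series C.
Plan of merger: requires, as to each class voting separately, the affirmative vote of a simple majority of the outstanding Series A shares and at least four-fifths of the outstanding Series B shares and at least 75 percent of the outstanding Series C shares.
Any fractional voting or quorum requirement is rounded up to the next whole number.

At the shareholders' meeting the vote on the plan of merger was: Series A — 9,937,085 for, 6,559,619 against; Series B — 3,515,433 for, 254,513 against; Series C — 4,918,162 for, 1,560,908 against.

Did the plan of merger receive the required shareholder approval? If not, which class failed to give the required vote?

Series A: a majority of 19874169 is 9937085; 9,937,085 required, 9,937,085 in favor — approved.
Series B: 4/5 of 4393701 = 3514960.80, rounded up to 3514961; 3,514,961 required, 3,515,433 in favor — approved.
Series C: 3/4 of 6556377 = 4917282.75, rounded up to 4917283; 4,917,283 required, 4,918,162 in favor — approved.

Approved — every class gave the required vote.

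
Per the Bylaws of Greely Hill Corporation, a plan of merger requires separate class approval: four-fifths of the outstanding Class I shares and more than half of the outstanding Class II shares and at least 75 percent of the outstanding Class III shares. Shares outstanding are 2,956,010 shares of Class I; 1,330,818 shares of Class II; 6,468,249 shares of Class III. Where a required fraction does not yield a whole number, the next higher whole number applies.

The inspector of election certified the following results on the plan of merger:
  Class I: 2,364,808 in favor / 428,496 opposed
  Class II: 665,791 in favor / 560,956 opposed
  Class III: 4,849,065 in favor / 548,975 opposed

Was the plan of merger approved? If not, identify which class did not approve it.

Class I: 4/5 of 2956010 = 2364808; 2,364,808 required, 2,364,808 in favor — approved.
Class II: a majority of 1330818 is 665410; 665,410 required, 665,791 in favor — approved.
Class III: 3/4 of 6468249 = 4851186.75, rounded up to 4851187; 4,851,187 required, 4,849,065 in favor — not approved.

Not approved — the Class III shares did not give the required vote.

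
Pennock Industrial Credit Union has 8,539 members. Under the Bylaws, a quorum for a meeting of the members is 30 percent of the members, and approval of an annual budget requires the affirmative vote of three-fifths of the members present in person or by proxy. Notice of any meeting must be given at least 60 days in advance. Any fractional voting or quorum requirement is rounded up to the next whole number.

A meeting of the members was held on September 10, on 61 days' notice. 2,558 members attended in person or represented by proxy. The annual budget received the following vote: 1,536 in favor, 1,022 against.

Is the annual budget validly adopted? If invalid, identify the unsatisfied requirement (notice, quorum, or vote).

Notice: 61 days given; 60 required. Satisfied.
Quorum: 30% of 8,539 = 2,561.70, rounded up to 2,562; 2,558 present. Not satisfied.
Vote: requires three-fifths of those present (2,558); 3/5 of 2558 = 1534.80, rounded up to 1535, so 1,535 needed; 1,536 in favor. Satisfied.

Invalid — quorum requirement not satisfied.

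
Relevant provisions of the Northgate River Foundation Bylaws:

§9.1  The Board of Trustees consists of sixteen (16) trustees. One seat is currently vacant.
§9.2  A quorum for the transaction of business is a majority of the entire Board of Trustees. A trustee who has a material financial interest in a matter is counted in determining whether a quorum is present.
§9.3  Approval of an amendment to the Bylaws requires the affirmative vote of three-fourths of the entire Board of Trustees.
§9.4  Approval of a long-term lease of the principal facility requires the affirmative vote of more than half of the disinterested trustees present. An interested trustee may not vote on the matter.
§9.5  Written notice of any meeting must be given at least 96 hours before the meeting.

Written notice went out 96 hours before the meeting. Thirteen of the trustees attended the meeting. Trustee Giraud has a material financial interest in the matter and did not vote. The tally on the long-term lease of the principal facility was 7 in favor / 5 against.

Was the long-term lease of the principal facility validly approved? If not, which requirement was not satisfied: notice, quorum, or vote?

Valid — all requirements satisfied.

Notice: 96 hours given; 96 required (96 ≥ 96). Satisfied.
Quorum: 13 present (interested trustees count toward quorum); quorum is 9. Satisfied.
Vote: the long-term lease of the principal facility requires a majority of the disinterested trustees present (13 − 1 = 12). A majority of 12 is 7, so 7 affirmative votes are needed; 7 voted in favor. Satisfied.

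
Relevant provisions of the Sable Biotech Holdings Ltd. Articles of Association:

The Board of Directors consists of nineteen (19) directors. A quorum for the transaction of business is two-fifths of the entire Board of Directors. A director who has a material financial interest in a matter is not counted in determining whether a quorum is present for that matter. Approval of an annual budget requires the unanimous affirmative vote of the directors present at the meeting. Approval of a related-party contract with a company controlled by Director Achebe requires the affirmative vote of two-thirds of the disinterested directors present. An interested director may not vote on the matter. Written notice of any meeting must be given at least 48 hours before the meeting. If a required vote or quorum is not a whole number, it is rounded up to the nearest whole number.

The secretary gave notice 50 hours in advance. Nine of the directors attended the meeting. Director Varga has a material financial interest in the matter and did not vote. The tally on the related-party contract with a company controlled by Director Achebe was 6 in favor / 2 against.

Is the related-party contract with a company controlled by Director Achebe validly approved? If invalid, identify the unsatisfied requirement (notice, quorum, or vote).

Notice: 50 hours given; 48 required (50 ≥ 48). Satisfied.
Quorum: 9 present, but the 1 interested director does not count, leaving 8. Quorum is 8. Satisfied.
Vote: the related-party contract with a company controlled by Director Achebe requires two-thirds of the disinterested directors present (9 − 1 = 8). 2/3 of 8 = 5.33, rounded up to 6, so 6 affirmative votes are needed; 6 voted in favor. Satisfied.

Valid — all requirements satisfied.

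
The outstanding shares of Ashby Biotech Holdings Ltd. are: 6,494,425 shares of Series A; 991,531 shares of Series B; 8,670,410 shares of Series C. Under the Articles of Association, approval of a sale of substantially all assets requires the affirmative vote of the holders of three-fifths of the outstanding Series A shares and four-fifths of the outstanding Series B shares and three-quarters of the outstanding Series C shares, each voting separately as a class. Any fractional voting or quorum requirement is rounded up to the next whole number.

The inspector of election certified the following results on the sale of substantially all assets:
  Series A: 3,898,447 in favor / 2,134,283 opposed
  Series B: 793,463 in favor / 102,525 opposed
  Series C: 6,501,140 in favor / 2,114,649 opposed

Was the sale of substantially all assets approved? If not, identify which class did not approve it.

Series A: 3/5 of 6494425 = 3896655; 3,896,655 required, 3,898,447 in favor — approved.
Series B: 4/5 of 991531 = 793224.80, rounded up to 793225; 793,225 required, 793,463 in favor — approved.
Series C: 3/4 of 8670410 = 6502807.50, rounded up to 6502808; 6,502,808 required, 6,501,140 in favor — not approved.

Not approved — the Series C shares did not give the required vote.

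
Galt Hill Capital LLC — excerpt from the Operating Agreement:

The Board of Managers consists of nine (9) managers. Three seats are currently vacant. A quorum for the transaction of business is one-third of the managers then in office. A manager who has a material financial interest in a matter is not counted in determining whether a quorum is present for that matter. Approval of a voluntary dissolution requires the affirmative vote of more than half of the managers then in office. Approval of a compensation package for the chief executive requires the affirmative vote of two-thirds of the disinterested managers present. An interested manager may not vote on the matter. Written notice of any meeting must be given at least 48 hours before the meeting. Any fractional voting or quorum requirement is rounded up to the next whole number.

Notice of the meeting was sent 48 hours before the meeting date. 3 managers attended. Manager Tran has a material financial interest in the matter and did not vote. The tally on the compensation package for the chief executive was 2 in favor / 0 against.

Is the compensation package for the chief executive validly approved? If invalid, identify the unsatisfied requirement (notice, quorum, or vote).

Valid — all requirements satisfied.

Notice: 48 hours given; 48 required (48 ≥ 48). Satisfied.
Quorum: 3 present, but the 1 interested manager does not count, leaving 2. Quorum is 2. Satisfied.
Vote: the compensation package for the chief executive requires two-thirds of the disinterested managers present (3 − 1 = 2). 2/3 of 2 = 1.33, rounded up to 2, so 2 affirmative votes are needed; 2 voted in favor. Satisfied.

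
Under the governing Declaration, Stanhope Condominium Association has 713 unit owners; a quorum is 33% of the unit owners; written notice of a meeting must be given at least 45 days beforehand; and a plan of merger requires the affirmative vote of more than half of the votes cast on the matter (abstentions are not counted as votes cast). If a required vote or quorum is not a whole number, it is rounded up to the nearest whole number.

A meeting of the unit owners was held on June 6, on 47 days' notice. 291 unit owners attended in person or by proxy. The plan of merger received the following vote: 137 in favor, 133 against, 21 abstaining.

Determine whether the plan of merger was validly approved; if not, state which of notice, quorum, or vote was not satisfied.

Valid — all requirements satisfied.

Notice: 47 days given; 45 required. Satisfied.
Quorum: 33% of 713 = 235.29, rounded up to 236; 291 present. Satisfied.
Vote: requires a majority of the votes cast (291 − 21 abstaining = 270); a majority of 270 is 136, so 136 needed; 137 in favor. Satisfied.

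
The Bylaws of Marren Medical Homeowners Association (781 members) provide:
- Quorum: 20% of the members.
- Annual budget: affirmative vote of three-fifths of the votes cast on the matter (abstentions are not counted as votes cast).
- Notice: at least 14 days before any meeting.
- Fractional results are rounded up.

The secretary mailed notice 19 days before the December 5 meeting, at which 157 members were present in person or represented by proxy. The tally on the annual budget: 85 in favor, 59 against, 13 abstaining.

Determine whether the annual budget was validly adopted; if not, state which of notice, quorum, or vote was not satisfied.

Notice: 19 days given; 14 required. Satisfied.
Quorum: 20% of 781 = 156.20, rounded up to 157; 157 present. Satisfied.
Vote: requires three-fifths of the votes cast (157 − 13 abstaining = 144); 3/5 of 144 = 86.40, rounded up to 87, so 87 needed; 85 in favor. Not satisfied.

Invalid — vote requirement not satisfied.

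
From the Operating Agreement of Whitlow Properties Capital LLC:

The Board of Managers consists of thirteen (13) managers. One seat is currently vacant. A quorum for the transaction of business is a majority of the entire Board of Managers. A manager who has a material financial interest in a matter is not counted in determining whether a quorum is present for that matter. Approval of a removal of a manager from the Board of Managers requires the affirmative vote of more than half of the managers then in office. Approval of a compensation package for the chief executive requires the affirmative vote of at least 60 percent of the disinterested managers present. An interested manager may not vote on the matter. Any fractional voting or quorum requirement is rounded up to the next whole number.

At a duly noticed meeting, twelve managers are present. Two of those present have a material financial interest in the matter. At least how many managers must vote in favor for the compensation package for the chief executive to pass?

The compensation package for the chief executive requires three-fifths of the disinterested managers present (12 − 2 = 10).
3/5 of 10 = 6.

6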